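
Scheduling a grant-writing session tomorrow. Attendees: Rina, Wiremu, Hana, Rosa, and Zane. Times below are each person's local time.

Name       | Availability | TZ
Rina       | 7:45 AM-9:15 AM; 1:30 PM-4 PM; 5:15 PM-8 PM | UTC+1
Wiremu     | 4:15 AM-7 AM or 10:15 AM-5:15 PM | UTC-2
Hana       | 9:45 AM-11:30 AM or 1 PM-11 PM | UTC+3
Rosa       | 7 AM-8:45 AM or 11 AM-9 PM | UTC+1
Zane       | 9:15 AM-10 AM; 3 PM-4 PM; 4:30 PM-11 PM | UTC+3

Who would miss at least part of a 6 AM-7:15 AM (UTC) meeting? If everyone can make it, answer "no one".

Hana, Rina, Wiremu, Zane

Rina in UTC: 06:45-08:15, 12:30-15:00, 16:15-19:00 (subtract 1h to convert from UTC+1).
Wiremu in UTC: 06:15-09:00, 12:15-19:15 (add 2h to convert from UTC-2).
Hana in UTC: 06:45-08:30, 10:00-20:00 (subtract 3h to convert from UTC+3).
Rosa in UTC: 06:00-07:45, 10:00-20:00 (subtract 1h to convert from UTC+1).
Zane in UTC: 06:15-07:00, 12:00-13:00, 13:30-20:00 (subtract 3h to convert from UTC+3).
Rina: not fully free for 06:00-07:15. Wiremu: not fully free for 06:00-07:15. Hana: not fully free for 06:00-07:15. Rosa: free for 06:00-07:15. Zane: not fully free for 06:00-07:15.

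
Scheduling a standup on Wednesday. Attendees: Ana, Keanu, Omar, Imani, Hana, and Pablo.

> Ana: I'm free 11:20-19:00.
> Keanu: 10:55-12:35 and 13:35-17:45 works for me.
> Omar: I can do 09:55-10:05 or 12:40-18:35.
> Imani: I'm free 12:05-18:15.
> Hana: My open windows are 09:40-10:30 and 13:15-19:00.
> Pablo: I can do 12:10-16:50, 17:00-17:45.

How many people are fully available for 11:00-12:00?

Keanu can make the full 11:00-12:00 slot — that's 1.

1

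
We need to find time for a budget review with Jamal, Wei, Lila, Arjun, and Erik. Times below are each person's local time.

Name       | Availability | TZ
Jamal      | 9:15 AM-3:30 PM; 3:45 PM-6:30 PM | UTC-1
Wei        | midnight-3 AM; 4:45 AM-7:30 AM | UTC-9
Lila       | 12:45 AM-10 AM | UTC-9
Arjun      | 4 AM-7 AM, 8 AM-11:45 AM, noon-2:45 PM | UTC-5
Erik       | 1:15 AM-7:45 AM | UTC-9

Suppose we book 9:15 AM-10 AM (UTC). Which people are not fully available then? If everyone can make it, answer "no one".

Jamal in UTC: 10:15-16:30, 16:45-19:30 (add 1h to convert from UTC-1).
Wei in UTC: 09:00-12:00, 13:45-16:30 (add 9h to convert from UTC-9).
Lila in UTC: 09:45-19:00 (add 9h to convert from UTC-9).
Arjun in UTC: 09:00-12:00, 13:00-16:45, 17:00-19:45 (add 5h to convert from UTC-5).
Erik in UTC: 10:15-16:45 (add 9h to convert from UTC-9).
Jamal: not fully free for 09:15-10:00. Wei: free for 09:15-10:00. Lila: not fully free for 09:15-10:00. Arjun: free for 09:15-10:00. Erik: not fully free for 09:15-10:00.

Erik, Jamal, Lila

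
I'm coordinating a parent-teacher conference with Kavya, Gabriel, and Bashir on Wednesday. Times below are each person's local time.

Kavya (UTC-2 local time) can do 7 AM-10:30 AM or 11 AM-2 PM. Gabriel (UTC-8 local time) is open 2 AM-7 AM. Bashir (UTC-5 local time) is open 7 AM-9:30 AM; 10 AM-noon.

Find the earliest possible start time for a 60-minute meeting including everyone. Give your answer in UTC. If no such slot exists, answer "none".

13:00

Kavya in UTC: 09:00-12:30, 13:00-16:00 (add 2h to convert from UTC-2).
Gabriel in UTC: 10:00-15:00 (add 8h to convert from UTC-8).
Bashir in UTC: 12:00-14:30, 15:00-17:00 (add 5h to convert from UTC-5).
Kavya ∩ Gabriel: 10:00-12:30, 13:00-15:00.
Kavya ∩ Gabriel ∩ Bashir: 12:00-12:30, 13:00-14:30.
The first common window of at least 60 minutes is 13:00-14:30, so the earliest start is 13:00.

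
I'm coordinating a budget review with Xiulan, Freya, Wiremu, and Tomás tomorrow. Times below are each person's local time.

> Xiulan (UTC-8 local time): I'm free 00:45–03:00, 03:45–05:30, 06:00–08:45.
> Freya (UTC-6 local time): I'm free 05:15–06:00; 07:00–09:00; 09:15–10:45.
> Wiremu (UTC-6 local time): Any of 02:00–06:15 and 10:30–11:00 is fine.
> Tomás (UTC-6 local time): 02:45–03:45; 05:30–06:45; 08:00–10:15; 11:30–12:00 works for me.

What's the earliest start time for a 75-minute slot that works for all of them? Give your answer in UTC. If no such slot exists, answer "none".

none

Xiulan in UTC: 08:45-11:00, 11:45-13:30, 14:00-16:45 (add 8h to convert from UTC-8).
Freya in UTC: 11:15-12:00, 13:00-15:00, 15:15-16:45 (add 6h to convert from UTC-6).
Wiremu in UTC: 08:00-12:15, 16:30-17:00 (add 6h to convert from UTC-6).
Tomás in UTC: 08:45-09:45, 11:30-12:45, 14:00-16:15, 17:30-18:00 (add 6h to convert from UTC-6).
Xiulan ∩ Freya: 11:45-12:00, 13:00-13:30, 14:00-15:00, 15:15-16:45.
Xiulan ∩ Freya ∩ Wiremu: 11:45-12:00, 16:30-16:45.
Xiulan ∩ Freya ∩ Wiremu ∩ Tomás: 11:45-12:00.
So the common availability across everyone is 11:45-12:00.
No common window is at least 75 minutes long.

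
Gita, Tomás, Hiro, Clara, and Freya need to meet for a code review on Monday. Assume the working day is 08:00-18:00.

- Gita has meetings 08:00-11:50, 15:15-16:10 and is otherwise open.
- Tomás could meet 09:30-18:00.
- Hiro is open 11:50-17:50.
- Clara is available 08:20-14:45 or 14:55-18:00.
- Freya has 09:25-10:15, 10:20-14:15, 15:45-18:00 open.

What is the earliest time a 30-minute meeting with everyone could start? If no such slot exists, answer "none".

11:50

Gita free: 11:50-15:15, 16:10-18:00 (invert busy blocks within the working day).
Tomás free: 09:30-18:00.
Hiro free: 11:50-17:50.
Clara free: 08:20-14:45, 14:55-18:00.
Freya free: 09:25-10:15, 10:20-14:15, 15:45-18:00.
Gita ∩ Tomás: 11:50-15:15, 16:10-18:00.
Gita ∩ Tomás ∩ Hiro: 11:50-15:15, 16:10-17:50.
Gita ∩ Tomás ∩ Hiro ∩ Clara: 11:50-14:45, 14:55-15:15, 16:10-17:50.
Gita ∩ Tomás ∩ Hiro ∩ Clara ∩ Freya: 11:50-14:15, 16:10-17:50.
The first common window of at least 30 minutes is 11:50-14:15, so the earliest start is 11:50.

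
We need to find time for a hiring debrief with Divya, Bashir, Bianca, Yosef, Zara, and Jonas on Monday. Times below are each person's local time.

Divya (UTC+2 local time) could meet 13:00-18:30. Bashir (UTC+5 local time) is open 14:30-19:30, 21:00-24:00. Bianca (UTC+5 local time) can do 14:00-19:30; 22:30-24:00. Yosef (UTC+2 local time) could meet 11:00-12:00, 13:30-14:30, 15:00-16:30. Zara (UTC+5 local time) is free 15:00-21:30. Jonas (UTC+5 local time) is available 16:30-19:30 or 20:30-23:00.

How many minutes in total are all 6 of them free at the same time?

150

Divya in UTC: 11:00-16:30 (subtract 2h to convert from UTC+2).
Bashir in UTC: 09:30-14:30, 16:00-19:00 (subtract 5h to convert from UTC+5).
Bianca in UTC: 09:00-14:30, 17:30-19:00 (subtract 5h to convert from UTC+5).
Yosef in UTC: 09:00-10:00, 11:30-12:30, 13:00-14:30 (subtract 2h to convert from UTC+2).
Zara in UTC: 10:00-16:30 (subtract 5h to convert from UTC+5).
Jonas in UTC: 11:30-14:30, 15:30-18:00 (subtract 5h to convert from UTC+5).
Divya ∩ Bashir: 11:00-14:30, 16:00-16:30.
Divya ∩ Bashir ∩ Bianca: 11:00-14:30.
Divya ∩ Bashir ∩ Bianca ∩ Yosef: 11:30-12:30, 13:00-14:30.
Divya ∩ Bashir ∩ Bianca ∩ Yosef ∩ Zara: 11:30-12:30, 13:00-14:30.
Divya ∩ Bashir ∩ Bianca ∩ Yosef ∩ Zara ∩ Jonas: 11:30-12:30, 13:00-14:30.
Those are the intersection windows.
Summing the common windows: 60 + 90 = 150 minutes.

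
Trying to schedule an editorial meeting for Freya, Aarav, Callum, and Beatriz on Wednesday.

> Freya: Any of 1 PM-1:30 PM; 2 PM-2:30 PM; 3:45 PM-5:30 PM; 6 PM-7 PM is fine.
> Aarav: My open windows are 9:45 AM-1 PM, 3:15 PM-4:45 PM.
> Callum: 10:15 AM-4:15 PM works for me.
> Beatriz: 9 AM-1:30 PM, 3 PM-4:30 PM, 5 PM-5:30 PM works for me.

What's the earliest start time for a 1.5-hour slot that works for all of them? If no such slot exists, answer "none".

none

Freya ∩ Aarav: 15:45-16:45.
Freya ∩ Aarav ∩ Callum: 15:45-16:15.
Freya ∩ Aarav ∩ Callum ∩ Beatriz: 15:45-16:15.
No common window is at least 90 minutes long.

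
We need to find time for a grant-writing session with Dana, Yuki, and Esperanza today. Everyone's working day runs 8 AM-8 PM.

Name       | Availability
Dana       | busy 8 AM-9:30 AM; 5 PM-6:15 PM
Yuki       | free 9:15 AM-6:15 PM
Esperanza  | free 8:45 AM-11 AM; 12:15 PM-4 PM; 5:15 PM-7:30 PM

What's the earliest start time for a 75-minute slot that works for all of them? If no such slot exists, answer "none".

09:30

Dana free: 09:30-17:00, 18:15-20:00 (invert busy blocks within the working day).
Yuki free: 09:15-18:15.
Esperanza free: 08:45-11:00, 12:15-16:00, 17:15-19:30.
Dana ∩ Yuki: 09:30-17:00.
Dana ∩ Yuki ∩ Esperanza: 09:30-11:00, 12:15-16:00.
Those are the intersection windows.
The first common window of at least 75 minutes is 09:30-11:00, so the earliest start is 09:30.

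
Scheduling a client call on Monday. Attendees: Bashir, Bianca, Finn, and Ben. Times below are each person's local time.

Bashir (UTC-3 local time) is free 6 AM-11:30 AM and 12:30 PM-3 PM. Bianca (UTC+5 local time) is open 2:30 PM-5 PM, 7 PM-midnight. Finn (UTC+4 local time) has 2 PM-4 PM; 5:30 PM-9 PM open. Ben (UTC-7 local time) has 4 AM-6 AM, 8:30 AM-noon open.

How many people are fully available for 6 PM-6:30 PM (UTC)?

2

Bashir in UTC: 09:00-14:30, 15:30-18:00 (add 3h to convert from UTC-3).
Bianca in UTC: 09:30-12:00, 14:00-19:00 (subtract 5h to convert from UTC+5).
Finn in UTC: 10:00-12:00, 13:30-17:00 (subtract 4h to convert from UTC+4).
Ben in UTC: 11:00-13:00, 15:30-19:00 (add 7h to convert from UTC-7).
Bianca and Ben can make the full 18:00-18:30 slot — that's 2.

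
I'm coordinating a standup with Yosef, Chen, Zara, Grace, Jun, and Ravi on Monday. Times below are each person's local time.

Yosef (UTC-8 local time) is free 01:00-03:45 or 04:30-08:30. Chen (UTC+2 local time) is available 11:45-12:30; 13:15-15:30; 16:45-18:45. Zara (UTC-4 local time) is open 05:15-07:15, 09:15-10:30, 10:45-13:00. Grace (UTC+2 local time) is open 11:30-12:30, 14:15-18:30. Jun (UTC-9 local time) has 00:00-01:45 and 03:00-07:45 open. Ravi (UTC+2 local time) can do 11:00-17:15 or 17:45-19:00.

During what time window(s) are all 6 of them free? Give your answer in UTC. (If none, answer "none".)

09:45-10:30, 13:15-13:30, 14:45-15:15, 15:45-16:30

Yosef in UTC: 09:00-11:45, 12:30-16:30 (add 8h to convert from UTC-8).
Chen in UTC: 09:45-10:30, 11:15-13:30, 14:45-16:45 (subtract 2h to convert from UTC+2).
Zara in UTC: 09:15-11:15, 13:15-14:30, 14:45-17:00 (add 4h to convert from UTC-4).
Grace in UTC: 09:30-10:30, 12:15-16:30 (subtract 2h to convert from UTC+2).
Jun in UTC: 09:00-10:45, 12:00-16:45 (add 9h to convert from UTC-9).
Ravi in UTC: 09:00-15:15, 15:45-17:00 (subtract 2h to convert from UTC+2).
Yosef ∩ Chen: 09:45-10:30, 11:15-11:45, 12:30-13:30, 14:45-16:30.
Yosef ∩ Chen ∩ Zara: 09:45-10:30, 13:15-13:30, 14:45-16:30.
Yosef ∩ Chen ∩ Zara ∩ Grace: 09:45-10:30, 13:15-13:30, 14:45-16:30.
Yosef ∩ Chen ∩ Zara ∩ Grace ∩ Jun: 09:45-10:30, 13:15-13:30, 14:45-16:30.
Yosef ∩ Chen ∩ Zara ∩ Grace ∩ Jun ∩ Ravi: 09:45-10:30, 13:15-13:30, 14:45-15:15, 15:45-16:30.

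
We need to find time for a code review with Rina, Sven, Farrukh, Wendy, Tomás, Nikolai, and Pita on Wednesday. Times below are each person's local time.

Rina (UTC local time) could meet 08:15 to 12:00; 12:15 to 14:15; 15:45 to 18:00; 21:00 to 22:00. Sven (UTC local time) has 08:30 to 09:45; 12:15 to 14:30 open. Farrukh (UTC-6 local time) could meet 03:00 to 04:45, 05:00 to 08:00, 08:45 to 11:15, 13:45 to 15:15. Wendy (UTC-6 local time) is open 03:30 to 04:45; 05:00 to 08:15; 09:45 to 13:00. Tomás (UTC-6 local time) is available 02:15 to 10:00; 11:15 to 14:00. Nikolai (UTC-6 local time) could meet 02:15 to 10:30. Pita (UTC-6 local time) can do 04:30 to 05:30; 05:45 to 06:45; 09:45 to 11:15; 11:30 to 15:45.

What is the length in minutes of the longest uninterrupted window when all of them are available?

30

Rina in UTC: 08:15-12:00, 12:15-14:15, 15:45-18:00, 21:00-22:00.
Sven in UTC: 08:30-09:45, 12:15-14:30.
Farrukh in UTC: 09:00-10:45, 11:00-14:00, 14:45-17:15, 19:45-21:15 (add 6h to convert from UTC-6).
Wendy in UTC: 09:30-10:45, 11:00-14:15, 15:45-19:00 (add 6h to convert from UTC-6).
Tomás in UTC: 08:15-16:00, 17:15-20:00 (add 6h to convert from UTC-6).
Nikolai in UTC: 08:15-16:30 (add 6h to convert from UTC-6).
Pita in UTC: 10:30-11:30, 11:45-12:45, 15:45-17:15, 17:30-21:45 (add 6h to convert from UTC-6).
Rina ∩ Sven: 08:30-09:45, 12:15-14:15.
Rina ∩ Sven ∩ Farrukh: 09:00-09:45, 12:15-14:00.
Rina ∩ Sven ∩ Farrukh ∩ Wendy: 09:30-09:45, 12:15-14:00.
Rina ∩ Sven ∩ Farrukh ∩ Wendy ∩ Tomás: 09:30-09:45, 12:15-14:00.
Rina ∩ Sven ∩ Farrukh ∩ Wendy ∩ Tomás ∩ Nikolai: 09:30-09:45, 12:15-14:00.
Rina ∩ Sven ∩ Farrukh ∩ Wendy ∩ Tomás ∩ Nikolai ∩ Pita: 12:15-12:45.
Those are the intersection windows.
The longest is 12:15-12:45 at 30 minutes.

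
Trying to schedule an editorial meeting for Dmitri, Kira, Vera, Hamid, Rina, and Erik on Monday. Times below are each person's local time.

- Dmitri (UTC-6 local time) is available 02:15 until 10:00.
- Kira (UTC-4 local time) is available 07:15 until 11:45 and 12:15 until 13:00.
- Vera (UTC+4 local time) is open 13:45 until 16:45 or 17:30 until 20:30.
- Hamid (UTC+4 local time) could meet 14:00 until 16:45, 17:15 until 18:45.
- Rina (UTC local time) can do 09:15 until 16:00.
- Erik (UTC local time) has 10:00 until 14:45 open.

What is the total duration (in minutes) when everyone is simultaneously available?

165

Dmitri in UTC: 08:15-16:00 (add 6h to convert from UTC-6).
Kira in UTC: 11:15-15:45, 16:15-17:00 (add 4h to convert from UTC-4).
Vera in UTC: 09:45-12:45, 13:30-16:30 (subtract 4h to convert from UTC+4).
Hamid in UTC: 10:00-12:45, 13:15-14:45 (subtract 4h to convert from UTC+4).
Rina in UTC: 09:15-16:00.
Erik in UTC: 10:00-14:45.
Dmitri ∩ Kira: 11:15-15:45.
Dmitri ∩ Kira ∩ Vera: 11:15-12:45, 13:30-15:45.
Dmitri ∩ Kira ∩ Vera ∩ Hamid: 11:15-12:45, 13:30-14:45.
Dmitri ∩ Kira ∩ Vera ∩ Hamid ∩ Rina: 11:15-12:45, 13:30-14:45.
Dmitri ∩ Kira ∩ Vera ∩ Hamid ∩ Rina ∩ Erik: 11:15-12:45, 13:30-14:45.
Summing the common windows: 90 + 75 = 165 minutes.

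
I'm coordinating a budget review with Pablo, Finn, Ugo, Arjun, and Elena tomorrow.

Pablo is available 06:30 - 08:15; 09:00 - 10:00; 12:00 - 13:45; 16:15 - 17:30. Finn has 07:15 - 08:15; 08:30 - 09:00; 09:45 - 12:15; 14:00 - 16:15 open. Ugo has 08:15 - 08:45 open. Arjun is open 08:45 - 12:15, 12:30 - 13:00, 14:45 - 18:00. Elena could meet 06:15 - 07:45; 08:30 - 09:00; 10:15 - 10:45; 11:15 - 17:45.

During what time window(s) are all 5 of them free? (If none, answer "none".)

Pablo ∩ Finn: 07:15-08:15, 09:45-10:00, 12:00-12:15.
Pablo ∩ Finn ∩ Ugo: ∅.
Pablo ∩ Finn ∩ Ugo ∩ Arjun: ∅.
Pablo ∩ Finn ∩ Ugo ∩ Arjun ∩ Elena: ∅.
There is no time when everyone is free.

none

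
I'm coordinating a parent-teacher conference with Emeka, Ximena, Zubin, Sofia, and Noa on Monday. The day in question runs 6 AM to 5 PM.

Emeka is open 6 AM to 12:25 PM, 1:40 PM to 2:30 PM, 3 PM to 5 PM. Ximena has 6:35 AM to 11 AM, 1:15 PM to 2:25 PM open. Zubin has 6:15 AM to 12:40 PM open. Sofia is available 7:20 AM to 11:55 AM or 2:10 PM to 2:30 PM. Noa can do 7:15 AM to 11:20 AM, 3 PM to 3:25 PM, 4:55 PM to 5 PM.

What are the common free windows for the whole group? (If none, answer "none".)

07:20-11:00

Emeka ∩ Ximena: 06:35-11:00, 13:40-14:25.
Emeka ∩ Ximena ∩ Zubin: 06:35-11:00.
Emeka ∩ Ximena ∩ Zubin ∩ Sofia: 07:20-11:00.
Emeka ∩ Ximena ∩ Zubin ∩ Sofia ∩ Noa: 07:20-11:00.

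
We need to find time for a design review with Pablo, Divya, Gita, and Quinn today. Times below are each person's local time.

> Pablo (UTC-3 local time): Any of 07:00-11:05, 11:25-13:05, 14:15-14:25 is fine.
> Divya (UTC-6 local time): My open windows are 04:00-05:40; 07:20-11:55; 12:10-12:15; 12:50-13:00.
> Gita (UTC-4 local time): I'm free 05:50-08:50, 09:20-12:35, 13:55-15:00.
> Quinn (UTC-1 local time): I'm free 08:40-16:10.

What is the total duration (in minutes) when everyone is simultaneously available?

245

Pablo in UTC: 10:00-14:05, 14:25-16:05, 17:15-17:25 (add 3h to convert from UTC-3).
Divya in UTC: 10:00-11:40, 13:20-17:55, 18:10-18:15, 18:50-19:00 (add 6h to convert from UTC-6).
Gita in UTC: 09:50-12:50, 13:20-16:35, 17:55-19:00 (add 4h to convert from UTC-4).
Quinn in UTC: 09:40-17:10 (add 1h to convert from UTC-1).
Pablo ∩ Divya: 10:00-11:40, 13:20-14:05, 14:25-16:05, 17:15-17:25.
Pablo ∩ Divya ∩ Gita: 10:00-11:40, 13:20-14:05, 14:25-16:05.
Pablo ∩ Divya ∩ Gita ∩ Quinn: 10:00-11:40, 13:20-14:05, 14:25-16:05.
Those are the intersection windows.
Summing the common windows: 100 + 45 + 100 = 245 minutes.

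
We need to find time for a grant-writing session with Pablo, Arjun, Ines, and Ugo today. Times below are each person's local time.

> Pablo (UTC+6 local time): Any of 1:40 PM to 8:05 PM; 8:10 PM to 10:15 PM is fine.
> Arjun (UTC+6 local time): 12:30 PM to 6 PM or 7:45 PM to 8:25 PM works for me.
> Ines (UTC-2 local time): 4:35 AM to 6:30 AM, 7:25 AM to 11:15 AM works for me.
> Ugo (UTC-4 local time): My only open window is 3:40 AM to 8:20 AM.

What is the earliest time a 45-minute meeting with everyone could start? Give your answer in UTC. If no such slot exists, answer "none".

07:40

Pablo in UTC: 07:40-14:05, 14:10-16:15 (subtract 6h to convert from UTC+6).
Arjun in UTC: 06:30-12:00, 13:45-14:25 (subtract 6h to convert from UTC+6).
Ines in UTC: 06:35-08:30, 09:25-13:15 (add 2h to convert from UTC-2).
Ugo in UTC: 07:40-12:20 (add 4h to convert from UTC-4).
Pablo ∩ Arjun: 07:40-12:00, 13:45-14:05, 14:10-14:25.
Pablo ∩ Arjun ∩ Ines: 07:40-08:30, 09:25-12:00.
Pablo ∩ Arjun ∩ Ines ∩ Ugo: 07:40-08:30, 09:25-12:00.
So the common availability across everyone is 07:40-08:30, 09:25-12:00.
The first common window of at least 45 minutes is 07:40-08:30, so the earliest start is 07:40.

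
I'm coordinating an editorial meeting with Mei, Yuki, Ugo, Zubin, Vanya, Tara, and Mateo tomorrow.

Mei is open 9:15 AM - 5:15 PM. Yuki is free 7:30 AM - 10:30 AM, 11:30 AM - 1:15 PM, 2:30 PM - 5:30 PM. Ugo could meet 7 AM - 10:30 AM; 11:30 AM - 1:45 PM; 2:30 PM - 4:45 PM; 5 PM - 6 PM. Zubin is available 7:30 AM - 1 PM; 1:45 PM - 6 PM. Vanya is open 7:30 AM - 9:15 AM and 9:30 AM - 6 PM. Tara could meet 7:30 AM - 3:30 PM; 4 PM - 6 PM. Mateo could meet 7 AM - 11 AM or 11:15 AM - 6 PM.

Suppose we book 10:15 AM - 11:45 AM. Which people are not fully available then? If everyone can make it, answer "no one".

Mateo, Ugo, Yuki

Mei: free for 10:15-11:45. Yuki: not fully free for 10:15-11:45. Ugo: not fully free for 10:15-11:45. Zubin: free for 10:15-11:45. Vanya: free for 10:15-11:45. Tara: free for 10:15-11:45. Mateo: not fully free for 10:15-11:45.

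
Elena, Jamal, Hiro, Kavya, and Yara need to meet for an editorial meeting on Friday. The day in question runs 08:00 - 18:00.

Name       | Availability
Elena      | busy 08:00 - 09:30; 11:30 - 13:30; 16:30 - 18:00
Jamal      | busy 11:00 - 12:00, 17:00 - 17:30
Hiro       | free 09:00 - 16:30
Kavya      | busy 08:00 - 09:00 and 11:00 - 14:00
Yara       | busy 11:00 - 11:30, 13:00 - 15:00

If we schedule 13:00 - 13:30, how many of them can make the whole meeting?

Elena free: 09:30-11:30, 13:30-16:30 (invert busy blocks within the working day).
Jamal free: 08:00-11:00, 12:00-17:00, 17:30-18:00 (invert busy blocks within the working day).
Hiro free: 09:00-16:30.
Kavya free: 09:00-11:00, 14:00-18:00 (invert busy blocks within the working day).
Yara free: 08:00-11:00, 11:30-13:00, 15:00-18:00 (invert busy blocks within the working day).
Jamal and Hiro can make the full 13:00-13:30 slot — that's 2.

2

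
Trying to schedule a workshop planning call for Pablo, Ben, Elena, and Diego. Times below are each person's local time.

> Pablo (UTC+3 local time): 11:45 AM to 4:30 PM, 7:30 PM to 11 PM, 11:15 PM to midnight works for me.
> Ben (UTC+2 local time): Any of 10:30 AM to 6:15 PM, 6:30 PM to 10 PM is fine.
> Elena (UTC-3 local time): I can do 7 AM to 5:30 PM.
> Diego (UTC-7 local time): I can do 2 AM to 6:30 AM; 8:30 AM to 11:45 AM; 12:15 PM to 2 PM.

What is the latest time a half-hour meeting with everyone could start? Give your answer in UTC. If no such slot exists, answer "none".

Pablo in UTC: 08:45-13:30, 16:30-20:00, 20:15-21:00 (subtract 3h to convert from UTC+3).
Ben in UTC: 08:30-16:15, 16:30-20:00 (subtract 2h to convert from UTC+2).
Elena in UTC: 10:00-20:30 (add 3h to convert from UTC-3).
Diego in UTC: 09:00-13:30, 15:30-18:45, 19:15-21:00 (add 7h to convert from UTC-7).
Pablo ∩ Ben: 08:45-13:30, 16:30-20:00.
Pablo ∩ Ben ∩ Elena: 10:00-13:30, 16:30-20:00.
Pablo ∩ Ben ∩ Elena ∩ Diego: 10:00-13:30, 16:30-18:45, 19:15-20:00.
The last common window of at least 30 minutes is 19:15-20:00; a 30-minute meeting can start as late as 19:30 and still end by 20:00.

19:30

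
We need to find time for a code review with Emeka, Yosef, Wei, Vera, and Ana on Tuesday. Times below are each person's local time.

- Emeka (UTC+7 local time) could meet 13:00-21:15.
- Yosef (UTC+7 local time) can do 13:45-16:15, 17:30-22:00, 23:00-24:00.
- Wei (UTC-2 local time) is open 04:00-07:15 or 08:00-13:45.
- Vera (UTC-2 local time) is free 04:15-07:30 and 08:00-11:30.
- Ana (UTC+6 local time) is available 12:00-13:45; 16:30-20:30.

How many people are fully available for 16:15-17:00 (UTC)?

Emeka in UTC: 06:00-14:15 (subtract 7h to convert from UTC+7).
Yosef in UTC: 06:45-09:15, 10:30-15:00, 16:00-17:00 (subtract 7h to convert from UTC+7).
Wei in UTC: 06:00-09:15, 10:00-15:45 (add 2h to convert from UTC-2).
Vera in UTC: 06:15-09:30, 10:00-13:30 (add 2h to convert from UTC-2).
Ana in UTC: 06:00-07:45, 10:30-14:30 (subtract 6h to convert from UTC+6).
Yosef can make the full 16:15-17:00 slot — that's 1.

1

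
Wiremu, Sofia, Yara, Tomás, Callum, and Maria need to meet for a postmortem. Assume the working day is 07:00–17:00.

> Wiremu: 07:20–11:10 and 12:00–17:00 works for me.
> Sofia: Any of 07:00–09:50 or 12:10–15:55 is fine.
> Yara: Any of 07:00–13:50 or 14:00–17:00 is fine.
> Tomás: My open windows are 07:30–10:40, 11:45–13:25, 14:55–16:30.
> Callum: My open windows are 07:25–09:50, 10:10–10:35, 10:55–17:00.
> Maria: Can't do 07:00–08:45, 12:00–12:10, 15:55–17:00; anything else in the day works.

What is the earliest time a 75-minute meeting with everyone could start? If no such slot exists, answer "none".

Wiremu free: 07:20-11:10, 12:00-17:00.
Sofia free: 07:00-09:50, 12:10-15:55.
Yara free: 07:00-13:50, 14:00-17:00.
Tomás free: 07:30-10:40, 11:45-13:25, 14:55-16:30.
Callum free: 07:25-09:50, 10:10-10:35, 10:55-17:00.
Maria free: 08:45-12:00, 12:10-15:55 (invert busy blocks within the working day).
Wiremu ∩ Sofia: 07:20-09:50, 12:10-15:55.
Wiremu ∩ Sofia ∩ Yara: 07:20-09:50, 12:10-13:50, 14:00-15:55.
Wiremu ∩ Sofia ∩ Yara ∩ Tomás: 07:30-09:50, 12:10-13:25, 14:55-15:55.
Wiremu ∩ Sofia ∩ Yara ∩ Tomás ∩ Callum: 07:30-09:50, 12:10-13:25, 14:55-15:55.
Wiremu ∩ Sofia ∩ Yara ∩ Tomás ∩ Callum ∩ Maria: 08:45-09:50, 12:10-13:25, 14:55-15:55.
Those are the intersection windows.
The first common window of at least 75 minutes is 12:10-13:25, so the earliest start is 12:10.

12:10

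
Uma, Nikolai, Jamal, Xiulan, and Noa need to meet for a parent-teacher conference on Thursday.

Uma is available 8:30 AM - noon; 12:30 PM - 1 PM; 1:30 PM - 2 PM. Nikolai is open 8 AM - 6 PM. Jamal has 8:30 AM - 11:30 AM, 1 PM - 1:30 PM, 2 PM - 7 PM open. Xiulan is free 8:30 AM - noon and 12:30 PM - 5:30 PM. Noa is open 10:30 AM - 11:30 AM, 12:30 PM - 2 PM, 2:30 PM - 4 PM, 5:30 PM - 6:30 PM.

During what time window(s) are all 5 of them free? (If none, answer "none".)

10:30-11:30

Uma ∩ Nikolai: 08:30-12:00, 12:30-13:00, 13:30-14:00.
Uma ∩ Nikolai ∩ Jamal: 08:30-11:30.
Uma ∩ Nikolai ∩ Jamal ∩ Xiulan: 08:30-11:30.
Uma ∩ Nikolai ∩ Jamal ∩ Xiulan ∩ Noa: 10:30-11:30.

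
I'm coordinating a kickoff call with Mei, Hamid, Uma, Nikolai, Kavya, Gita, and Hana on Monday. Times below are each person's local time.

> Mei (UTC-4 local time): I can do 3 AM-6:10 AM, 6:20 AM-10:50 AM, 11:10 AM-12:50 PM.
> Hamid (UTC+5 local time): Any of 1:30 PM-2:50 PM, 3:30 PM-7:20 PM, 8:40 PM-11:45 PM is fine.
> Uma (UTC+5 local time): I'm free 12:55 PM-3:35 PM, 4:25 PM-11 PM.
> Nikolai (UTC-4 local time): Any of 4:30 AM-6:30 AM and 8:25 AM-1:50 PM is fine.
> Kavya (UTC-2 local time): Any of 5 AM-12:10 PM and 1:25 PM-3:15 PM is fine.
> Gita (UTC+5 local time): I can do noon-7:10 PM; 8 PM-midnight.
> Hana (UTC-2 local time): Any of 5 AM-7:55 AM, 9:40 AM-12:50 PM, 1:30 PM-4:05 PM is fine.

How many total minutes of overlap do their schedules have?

255

Mei in UTC: 07:00-10:10, 10:20-14:50, 15:10-16:50 (add 4h to convert from UTC-4).
Hamid in UTC: 08:30-09:50, 10:30-14:20, 15:40-18:45 (subtract 5h to convert from UTC+5).
Uma in UTC: 07:55-10:35, 11:25-18:00 (subtract 5h to convert from UTC+5).
Nikolai in UTC: 08:30-10:30, 12:25-17:50 (add 4h to convert from UTC-4).
Kavya in UTC: 07:00-14:10, 15:25-17:15 (add 2h to convert from UTC-2).
Gita in UTC: 07:00-14:10, 15:00-19:00 (subtract 5h to convert from UTC+5).
Hana in UTC: 07:00-09:55, 11:40-14:50, 15:30-18:05 (add 2h to convert from UTC-2).
Mei ∩ Hamid: 08:30-09:50, 10:30-14:20, 15:40-16:50.
Mei ∩ Hamid ∩ Uma: 08:30-09:50, 10:30-10:35, 11:25-14:20, 15:40-16:50.
Mei ∩ Hamid ∩ Uma ∩ Nikolai: 08:30-09:50, 12:25-14:20, 15:40-16:50.
Mei ∩ Hamid ∩ Uma ∩ Nikolai ∩ Kavya: 08:30-09:50, 12:25-14:10, 15:40-16:50.
Mei ∩ Hamid ∩ Uma ∩ Nikolai ∩ Kavya ∩ Gita: 08:30-09:50, 12:25-14:10, 15:40-16:50.
Mei ∩ Hamid ∩ Uma ∩ Nikolai ∩ Kavya ∩ Gita ∩ Hana: 08:30-09:50, 12:25-14:10, 15:40-16:50.
So the common availability across everyone is 08:30-09:50, 12:25-14:10, 15:40-16:50.
Summing the common windows: 80 + 105 + 70 = 255 minutes.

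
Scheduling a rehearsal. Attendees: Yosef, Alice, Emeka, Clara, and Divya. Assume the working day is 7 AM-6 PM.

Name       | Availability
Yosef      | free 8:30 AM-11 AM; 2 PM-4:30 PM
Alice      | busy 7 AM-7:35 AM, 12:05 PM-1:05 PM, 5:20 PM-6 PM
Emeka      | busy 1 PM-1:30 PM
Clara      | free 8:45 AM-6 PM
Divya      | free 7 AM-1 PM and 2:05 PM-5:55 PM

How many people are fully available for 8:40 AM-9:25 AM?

Yosef free: 08:30-11:00, 14:00-16:30.
Alice free: 07:35-12:05, 13:05-17:20 (invert busy blocks within the working day).
Emeka free: 07:00-13:00, 13:30-18:00 (invert busy blocks within the working day).
Clara free: 08:45-18:00.
Divya free: 07:00-13:00, 14:05-17:55.
Yosef, Alice, Emeka, and Divya can make the full 08:40-09:25 slot — that's 4.

4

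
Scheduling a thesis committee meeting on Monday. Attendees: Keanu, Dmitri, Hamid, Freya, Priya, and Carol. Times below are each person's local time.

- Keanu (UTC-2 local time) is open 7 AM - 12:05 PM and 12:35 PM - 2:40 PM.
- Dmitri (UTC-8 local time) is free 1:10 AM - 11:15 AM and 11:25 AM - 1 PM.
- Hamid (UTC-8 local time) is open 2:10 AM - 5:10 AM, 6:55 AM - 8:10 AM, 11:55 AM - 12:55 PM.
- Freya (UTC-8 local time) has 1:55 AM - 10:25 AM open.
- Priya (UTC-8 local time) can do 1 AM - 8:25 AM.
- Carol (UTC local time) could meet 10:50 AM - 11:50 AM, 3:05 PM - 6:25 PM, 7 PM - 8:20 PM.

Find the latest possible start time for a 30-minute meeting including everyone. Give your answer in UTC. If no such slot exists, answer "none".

15:40

Keanu in UTC: 09:00-14:05, 14:35-16:40 (add 2h to convert from UTC-2).
Dmitri in UTC: 09:10-19:15, 19:25-21:00 (add 8h to convert from UTC-8).
Hamid in UTC: 10:10-13:10, 14:55-16:10, 19:55-20:55 (add 8h to convert from UTC-8).
Freya in UTC: 09:55-18:25 (add 8h to convert from UTC-8).
Priya in UTC: 09:00-16:25 (add 8h to convert from UTC-8).
Carol in UTC: 10:50-11:50, 15:05-18:25, 19:00-20:20.
Keanu ∩ Dmitri: 09:10-14:05, 14:35-16:40.
Keanu ∩ Dmitri ∩ Hamid: 10:10-13:10, 14:55-16:10.
Keanu ∩ Dmitri ∩ Hamid ∩ Freya: 10:10-13:10, 14:55-16:10.
Keanu ∩ Dmitri ∩ Hamid ∩ Freya ∩ Priya: 10:10-13:10, 14:55-16:10.
Keanu ∩ Dmitri ∩ Hamid ∩ Freya ∩ Priya ∩ Carol: 10:50-11:50, 15:05-16:10.
The last common window of at least 30 minutes is 15:05-16:10; a 30-minute meeting can start as late as 15:40 and still end by 16:10.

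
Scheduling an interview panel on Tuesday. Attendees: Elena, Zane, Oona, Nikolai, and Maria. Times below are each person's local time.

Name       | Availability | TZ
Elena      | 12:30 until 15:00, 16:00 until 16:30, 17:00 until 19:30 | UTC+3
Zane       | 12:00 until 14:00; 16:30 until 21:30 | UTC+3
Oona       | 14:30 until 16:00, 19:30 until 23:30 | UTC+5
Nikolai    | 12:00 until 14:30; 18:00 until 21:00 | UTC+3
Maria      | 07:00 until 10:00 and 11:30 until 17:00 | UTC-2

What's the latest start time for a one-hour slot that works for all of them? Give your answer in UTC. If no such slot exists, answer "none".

15:30

Elena in UTC: 09:30-12:00, 13:00-13:30, 14:00-16:30 (subtract 3h to convert from UTC+3).
Zane in UTC: 09:00-11:00, 13:30-18:30 (subtract 3h to convert from UTC+3).
Oona in UTC: 09:30-11:00, 14:30-18:30 (subtract 5h to convert from UTC+5).
Nikolai in UTC: 09:00-11:30, 15:00-18:00 (subtract 3h to convert from UTC+3).
Maria in UTC: 09:00-12:00, 13:30-19:00 (add 2h to convert from UTC-2).
Elena ∩ Zane: 09:30-11:00, 14:00-16:30.
Elena ∩ Zane ∩ Oona: 09:30-11:00, 14:30-16:30.
Elena ∩ Zane ∩ Oona ∩ Nikolai: 09:30-11:00, 15:00-16:30.
Elena ∩ Zane ∩ Oona ∩ Nikolai ∩ Maria: 09:30-11:00, 15:00-16:30.
The last common window of at least 60 minutes is 15:00-16:30; a 60-minute meeting can start as late as 15:30 and still end by 16:30.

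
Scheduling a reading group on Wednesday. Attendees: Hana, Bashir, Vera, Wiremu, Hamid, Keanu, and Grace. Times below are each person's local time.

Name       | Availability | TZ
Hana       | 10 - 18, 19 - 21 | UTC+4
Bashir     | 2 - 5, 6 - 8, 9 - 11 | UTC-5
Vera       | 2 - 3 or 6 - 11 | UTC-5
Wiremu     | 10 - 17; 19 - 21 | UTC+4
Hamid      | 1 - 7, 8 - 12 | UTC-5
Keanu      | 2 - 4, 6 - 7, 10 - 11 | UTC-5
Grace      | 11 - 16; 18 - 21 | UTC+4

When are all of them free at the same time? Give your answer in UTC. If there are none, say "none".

Hana in UTC: 06:00-14:00, 15:00-17:00 (subtract 4h to convert from UTC+4).
Bashir in UTC: 07:00-10:00, 11:00-13:00, 14:00-16:00 (add 5h to convert from UTC-5).
Vera in UTC: 07:00-08:00, 11:00-16:00 (add 5h to convert from UTC-5).
Wiremu in UTC: 06:00-13:00, 15:00-17:00 (subtract 4h to convert from UTC+4).
Hamid in UTC: 06:00-12:00, 13:00-17:00 (add 5h to convert from UTC-5).
Keanu in UTC: 07:00-09:00, 11:00-12:00, 15:00-16:00 (add 5h to convert from UTC-5).
Grace in UTC: 07:00-12:00, 14:00-17:00 (subtract 4h to convert from UTC+4).
Hana ∩ Bashir: 07:00-10:00, 11:00-13:00, 15:00-16:00.
Hana ∩ Bashir ∩ Vera: 07:00-08:00, 11:00-13:00, 15:00-16:00.
Hana ∩ Bashir ∩ Vera ∩ Wiremu: 07:00-08:00, 11:00-13:00, 15:00-16:00.
Hana ∩ Bashir ∩ Vera ∩ Wiremu ∩ Hamid: 07:00-08:00, 11:00-12:00, 15:00-16:00.
Hana ∩ Bashir ∩ Vera ∩ Wiremu ∩ Hamid ∩ Keanu: 07:00-08:00, 11:00-12:00, 15:00-16:00.
Hana ∩ Bashir ∩ Vera ∩ Wiremu ∩ Hamid ∩ Keanu ∩ Grace: 07:00-08:00, 11:00-12:00, 15:00-16:00.

07:00-08:00, 11:00-12:00, 15:00-16:00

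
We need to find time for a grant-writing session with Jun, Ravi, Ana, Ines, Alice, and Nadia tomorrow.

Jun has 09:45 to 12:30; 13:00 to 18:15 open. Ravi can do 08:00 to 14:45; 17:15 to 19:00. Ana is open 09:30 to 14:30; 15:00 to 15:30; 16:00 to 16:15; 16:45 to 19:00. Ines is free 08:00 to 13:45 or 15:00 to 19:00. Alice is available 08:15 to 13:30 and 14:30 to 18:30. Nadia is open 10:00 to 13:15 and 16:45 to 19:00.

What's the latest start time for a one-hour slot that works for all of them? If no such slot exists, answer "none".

17:15

Jun ∩ Ravi: 09:45-12:30, 13:00-14:45, 17:15-18:15.
Jun ∩ Ravi ∩ Ana: 09:45-12:30, 13:00-14:30, 17:15-18:15.
Jun ∩ Ravi ∩ Ana ∩ Ines: 09:45-12:30, 13:00-13:45, 17:15-18:15.
Jun ∩ Ravi ∩ Ana ∩ Ines ∩ Alice: 09:45-12:30, 13:00-13:30, 17:15-18:15.
Jun ∩ Ravi ∩ Ana ∩ Ines ∩ Alice ∩ Nadia: 10:00-12:30, 13:00-13:15, 17:15-18:15.
The last common window of at least 60 minutes is 17:15-18:15; a 60-minute meeting can start as late as 17:15 and still end by 18:15.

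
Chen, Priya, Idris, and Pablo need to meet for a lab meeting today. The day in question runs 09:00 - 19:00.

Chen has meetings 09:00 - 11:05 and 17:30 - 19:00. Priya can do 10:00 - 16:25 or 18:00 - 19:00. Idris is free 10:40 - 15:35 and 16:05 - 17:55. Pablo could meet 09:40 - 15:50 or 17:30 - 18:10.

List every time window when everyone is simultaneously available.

Chen free: 11:05-17:30 (invert busy blocks within the working day).
Priya free: 10:00-16:25, 18:00-19:00.
Idris free: 10:40-15:35, 16:05-17:55.
Pablo free: 09:40-15:50, 17:30-18:10.
Chen ∩ Priya: 11:05-16:25.
Chen ∩ Priya ∩ Idris: 11:05-15:35, 16:05-16:25.
Chen ∩ Priya ∩ Idris ∩ Pablo: 11:05-15:35.

11:05-15:35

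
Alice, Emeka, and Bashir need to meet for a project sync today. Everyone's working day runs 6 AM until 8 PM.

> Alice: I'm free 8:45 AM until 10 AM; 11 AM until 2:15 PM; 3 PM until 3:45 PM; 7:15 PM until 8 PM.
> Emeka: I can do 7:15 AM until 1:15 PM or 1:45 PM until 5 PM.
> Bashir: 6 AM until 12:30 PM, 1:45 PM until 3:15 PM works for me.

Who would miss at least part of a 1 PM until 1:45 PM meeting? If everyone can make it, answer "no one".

Bashir, Emeka

Alice: free for 13:00-13:45. Emeka: not fully free for 13:00-13:45. Bashir: not fully free for 13:00-13:45.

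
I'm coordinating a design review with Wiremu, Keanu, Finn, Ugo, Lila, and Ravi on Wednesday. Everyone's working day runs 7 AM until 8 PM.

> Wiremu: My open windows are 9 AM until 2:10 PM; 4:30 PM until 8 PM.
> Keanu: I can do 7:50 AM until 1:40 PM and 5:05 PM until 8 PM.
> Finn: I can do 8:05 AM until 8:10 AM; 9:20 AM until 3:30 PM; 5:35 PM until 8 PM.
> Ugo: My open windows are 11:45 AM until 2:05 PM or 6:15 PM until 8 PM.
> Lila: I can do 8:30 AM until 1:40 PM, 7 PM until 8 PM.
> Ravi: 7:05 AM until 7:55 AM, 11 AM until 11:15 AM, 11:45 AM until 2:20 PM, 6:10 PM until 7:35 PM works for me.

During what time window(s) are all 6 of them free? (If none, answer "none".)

11:45-13:40, 19:00-19:35

Wiremu ∩ Keanu: 09:00-13:40, 17:05-20:00.
Wiremu ∩ Keanu ∩ Finn: 09:20-13:40, 17:35-20:00.
Wiremu ∩ Keanu ∩ Finn ∩ Ugo: 11:45-13:40, 18:15-20:00.
Wiremu ∩ Keanu ∩ Finn ∩ Ugo ∩ Lila: 11:45-13:40, 19:00-20:00.
Wiremu ∩ Keanu ∩ Finn ∩ Ugo ∩ Lila ∩ Ravi: 11:45-13:40, 19:00-19:35.
Those are the intersection windows.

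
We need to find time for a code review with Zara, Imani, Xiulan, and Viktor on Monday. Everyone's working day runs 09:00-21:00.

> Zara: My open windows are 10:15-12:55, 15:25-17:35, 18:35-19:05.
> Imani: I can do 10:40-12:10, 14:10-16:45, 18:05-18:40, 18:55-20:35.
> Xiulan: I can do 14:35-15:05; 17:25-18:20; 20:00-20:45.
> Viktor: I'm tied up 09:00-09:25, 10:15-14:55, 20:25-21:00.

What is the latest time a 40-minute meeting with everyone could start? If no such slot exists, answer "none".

Zara free: 10:15-12:55, 15:25-17:35, 18:35-19:05.
Imani free: 10:40-12:10, 14:10-16:45, 18:05-18:40, 18:55-20:35.
Xiulan free: 14:35-15:05, 17:25-18:20, 20:00-20:45.
Viktor free: 09:25-10:15, 14:55-20:25 (invert busy blocks within the working day).
Zara ∩ Imani: 10:40-12:10, 15:25-16:45, 18:35-18:40, 18:55-19:05.
Zara ∩ Imani ∩ Xiulan: ∅.
Zara ∩ Imani ∩ Xiulan ∩ Viktor: ∅.
There is no time when everyone is free.
No common window is at least 40 minutes long.

none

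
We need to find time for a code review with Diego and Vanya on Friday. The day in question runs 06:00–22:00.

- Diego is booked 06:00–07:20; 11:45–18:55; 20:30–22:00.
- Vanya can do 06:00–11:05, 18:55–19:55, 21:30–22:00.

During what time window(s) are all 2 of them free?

07:20-11:05, 18:55-19:55

Diego free: 07:20-11:45, 18:55-20:30 (invert busy blocks within the working day).
Vanya free: 06:00-11:05, 18:55-19:55, 21:30-22:00.
Diego ∩ Vanya: 07:20-11:05, 18:55-19:55.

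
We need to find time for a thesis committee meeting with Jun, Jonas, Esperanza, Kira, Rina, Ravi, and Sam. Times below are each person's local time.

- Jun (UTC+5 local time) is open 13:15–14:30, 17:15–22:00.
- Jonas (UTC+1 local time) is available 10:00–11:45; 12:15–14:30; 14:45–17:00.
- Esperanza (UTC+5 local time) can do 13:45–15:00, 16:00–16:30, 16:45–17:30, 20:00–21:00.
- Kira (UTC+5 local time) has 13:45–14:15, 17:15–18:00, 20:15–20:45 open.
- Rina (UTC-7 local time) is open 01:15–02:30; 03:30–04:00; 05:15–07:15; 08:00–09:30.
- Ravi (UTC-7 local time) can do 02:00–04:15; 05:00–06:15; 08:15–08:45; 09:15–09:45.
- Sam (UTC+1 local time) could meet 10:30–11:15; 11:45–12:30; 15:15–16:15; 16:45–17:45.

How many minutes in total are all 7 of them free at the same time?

0

Jun in UTC: 08:15-09:30, 12:15-17:00 (subtract 5h to convert from UTC+5).
Jonas in UTC: 09:00-10:45, 11:15-13:30, 13:45-16:00 (subtract 1h to convert from UTC+1).
Esperanza in UTC: 08:45-10:00, 11:00-11:30, 11:45-12:30, 15:00-16:00 (subtract 5h to convert from UTC+5).
Kira in UTC: 08:45-09:15, 12:15-13:00, 15:15-15:45 (subtract 5h to convert from UTC+5).
Rina in UTC: 08:15-09:30, 10:30-11:00, 12:15-14:15, 15:00-16:30 (add 7h to convert from UTC-7).
Ravi in UTC: 09:00-11:15, 12:00-13:15, 15:15-15:45, 16:15-16:45 (add 7h to convert from UTC-7).
Sam in UTC: 09:30-10:15, 10:45-11:30, 14:15-15:15, 15:45-16:45 (subtract 1h to convert from UTC+1).
Jun ∩ Jonas: 09:00-09:30, 12:15-13:30, 13:45-16:00.
Jun ∩ Jonas ∩ Esperanza: 09:00-09:30, 12:15-12:30, 15:00-16:00.
Jun ∩ Jonas ∩ Esperanza ∩ Kira: 09:00-09:15, 12:15-12:30, 15:15-15:45.
Jun ∩ Jonas ∩ Esperanza ∩ Kira ∩ Rina: 09:00-09:15, 12:15-12:30, 15:15-15:45.
Jun ∩ Jonas ∩ Esperanza ∩ Kira ∩ Rina ∩ Ravi: 09:00-09:15, 12:15-12:30, 15:15-15:45.
Jun ∩ Jonas ∩ Esperanza ∩ Kira ∩ Rina ∩ Ravi ∩ Sam: ∅.
There is no time when everyone is free.
There is no common window, so the total is 0 minutes.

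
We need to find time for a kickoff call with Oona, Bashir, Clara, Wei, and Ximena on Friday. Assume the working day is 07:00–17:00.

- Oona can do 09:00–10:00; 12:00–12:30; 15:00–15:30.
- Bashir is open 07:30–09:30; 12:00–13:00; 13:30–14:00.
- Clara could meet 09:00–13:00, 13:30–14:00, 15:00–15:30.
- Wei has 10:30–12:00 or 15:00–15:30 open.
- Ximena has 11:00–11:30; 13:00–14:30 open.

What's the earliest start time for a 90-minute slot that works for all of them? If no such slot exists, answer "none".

none

Oona ∩ Bashir: 09:00-09:30, 12:00-12:30.
Oona ∩ Bashir ∩ Clara: 09:00-09:30, 12:00-12:30.
Oona ∩ Bashir ∩ Clara ∩ Wei: ∅.
Oona ∩ Bashir ∩ Clara ∩ Wei ∩ Ximena: ∅.
There is no time when everyone is free.
No common window is at least 90 minutes long.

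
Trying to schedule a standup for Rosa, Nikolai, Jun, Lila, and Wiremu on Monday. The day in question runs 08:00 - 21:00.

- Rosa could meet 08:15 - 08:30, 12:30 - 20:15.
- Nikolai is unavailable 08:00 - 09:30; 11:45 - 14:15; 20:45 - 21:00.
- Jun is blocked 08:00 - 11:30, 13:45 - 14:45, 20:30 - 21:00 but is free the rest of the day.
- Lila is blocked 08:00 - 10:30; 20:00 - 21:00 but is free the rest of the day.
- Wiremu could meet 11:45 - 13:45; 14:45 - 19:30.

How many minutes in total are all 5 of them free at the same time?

285

Rosa free: 08:15-08:30, 12:30-20:15.
Nikolai free: 09:30-11:45, 14:15-20:45 (invert busy blocks within the working day).
Jun free: 11:30-13:45, 14:45-20:30 (invert busy blocks within the working day).
Lila free: 10:30-20:00 (invert busy blocks within the working day).
Wiremu free: 11:45-13:45, 14:45-19:30.
Rosa ∩ Nikolai: 14:15-20:15.
Rosa ∩ Nikolai ∩ Jun: 14:45-20:15.
Rosa ∩ Nikolai ∩ Jun ∩ Lila: 14:45-20:00.
Rosa ∩ Nikolai ∩ Jun ∩ Lila ∩ Wiremu: 14:45-19:30.
That's a single block of 285 minutes.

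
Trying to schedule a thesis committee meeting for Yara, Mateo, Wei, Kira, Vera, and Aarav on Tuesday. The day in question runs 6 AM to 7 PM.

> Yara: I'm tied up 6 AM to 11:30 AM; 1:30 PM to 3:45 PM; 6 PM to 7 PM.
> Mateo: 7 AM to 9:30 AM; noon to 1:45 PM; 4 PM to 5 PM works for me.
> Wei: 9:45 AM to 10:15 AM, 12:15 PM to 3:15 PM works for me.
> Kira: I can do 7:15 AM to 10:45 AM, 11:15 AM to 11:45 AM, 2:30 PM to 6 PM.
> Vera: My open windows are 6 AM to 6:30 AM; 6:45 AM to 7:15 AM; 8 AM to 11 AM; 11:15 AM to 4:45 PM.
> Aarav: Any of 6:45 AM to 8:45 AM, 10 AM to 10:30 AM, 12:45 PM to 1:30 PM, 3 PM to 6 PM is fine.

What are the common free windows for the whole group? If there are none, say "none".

none

Yara free: 11:30-13:30, 15:45-18:00 (invert busy blocks within the working day).
Mateo free: 07:00-09:30, 12:00-13:45, 16:00-17:00.
Wei free: 09:45-10:15, 12:15-15:15.
Kira free: 07:15-10:45, 11:15-11:45, 14:30-18:00.
Vera free: 06:00-06:30, 06:45-07:15, 08:00-11:00, 11:15-16:45.
Aarav free: 06:45-08:45, 10:00-10:30, 12:45-13:30, 15:00-18:00.
Yara ∩ Mateo: 12:00-13:30, 16:00-17:00.
Yara ∩ Mateo ∩ Wei: 12:15-13:30.
Yara ∩ Mateo ∩ Wei ∩ Kira: ∅.
Yara ∩ Mateo ∩ Wei ∩ Kira ∩ Vera: ∅.
Yara ∩ Mateo ∩ Wei ∩ Kira ∩ Vera ∩ Aarav: ∅.
There is no time when everyone is free.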